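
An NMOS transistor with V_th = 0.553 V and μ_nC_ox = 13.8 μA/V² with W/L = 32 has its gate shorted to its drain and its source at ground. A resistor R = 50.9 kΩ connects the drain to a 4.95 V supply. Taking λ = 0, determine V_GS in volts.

V_GS = 1.14 V

With gate tied to drain, V_GS = V_DS ≥ V_GS − V_th, so the device is in saturation.
k_n = μ_nC_ox · (W/L) = 0.4416 mA/V².
KCL at the drain: ½ k_n (V_GS − V_th)² = (V_DD − V_GS)/R.
Let x = V_GS − 0.553. Then 11.2 x² + x − 4.397 = 0, giving x = 0.583 V (positive root), so V_GS = 1.14 V.
I_D = (V_DD − V_GS)/R = (4.95 − 1.14) / 50.9 = 0.0749 mA.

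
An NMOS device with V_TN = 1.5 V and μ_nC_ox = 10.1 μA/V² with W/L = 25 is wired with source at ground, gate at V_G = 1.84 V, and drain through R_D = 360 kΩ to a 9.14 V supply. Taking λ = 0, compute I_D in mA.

I_D = 0.0146 mA

V_GS = V_G = 1.84 V, so V_ov = 1.84 − 1.5 = 0.34 V.
k_n = μ_nC_ox · (W/L) = 0.2525 mA/V².
Assume saturation: I_D = ½ k_n V_ov² = 0.5 × 0.2525 × 0.34² = 0.0146 mA, giving V_DS = V_DD − I_D R_D = 9.14 − 0.0146 × 360 = 3.89 V.
V_DS = 3.89 V ≥ V_ov = 0.34 V, confirming saturation.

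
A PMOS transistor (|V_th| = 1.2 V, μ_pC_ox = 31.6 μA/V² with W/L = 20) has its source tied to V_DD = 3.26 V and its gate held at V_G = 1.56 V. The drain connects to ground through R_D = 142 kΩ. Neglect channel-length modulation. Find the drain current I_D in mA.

I_D = 0.0224 mA

V_SG = V_DD − V_G = 3.26 − 1.56 = 1.7 V, so V_ov = 1.7 − 1.2 = 0.5 V.
k_p = μ_pC_ox · (W/L) = 0.632 mA/V².
Assume saturation: I_D = ½ k_p V_ov² = 0.5 × 0.632 × 0.5² = 0.079 mA, giving V_SD = V_DD − I_D R_D = 3.26 − 0.079 × 142 = -7.96 V.
But -7.96 V < V_ov = 0.5 V, so the device is actually in triode.
In triode I_D = k_p[V_ov V_SD − ½ V_SD²] and I_D = (V_DD − V_SD)/R_D. Equating: 44.9 V_SD² − 45.87 V_SD + 3.26 = 0, giving V_SD = 0.0768 V (the root below V_ov).
I_D = (3.26 − 0.0768) / 142 = 0.0224 mA.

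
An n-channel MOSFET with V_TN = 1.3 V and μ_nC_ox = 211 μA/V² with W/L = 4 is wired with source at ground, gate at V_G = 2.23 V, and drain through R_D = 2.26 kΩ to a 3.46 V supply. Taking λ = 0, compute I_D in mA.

I_D = 0.365 mA

V_GS = V_G = 2.23 V, so V_ov = 2.23 − 1.3 = 0.93 V.
k_n = μ_nC_ox · (W/L) = 0.844 mA/V².
Assume saturation: I_D = ½ k_n V_ov² = 0.5 × 0.844 × 0.93² = 0.365 mA, giving V_DS = V_DD − I_D R_D = 3.46 − 0.365 × 2.26 = 2.64 V.
V_DS = 2.64 V ≥ V_ov = 0.93 V, confirming saturation.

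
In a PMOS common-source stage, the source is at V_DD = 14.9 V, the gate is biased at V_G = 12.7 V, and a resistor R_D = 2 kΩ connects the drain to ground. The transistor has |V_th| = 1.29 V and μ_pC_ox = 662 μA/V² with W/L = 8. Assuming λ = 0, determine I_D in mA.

V_SG = V_DD − V_G = 14.9 − 12.7 = 2.2 V, so V_ov = 2.2 − 1.29 = 0.91 V.
k_p = μ_pC_ox · (W/L) = 5.296 mA/V².
Assume saturation: I_D = ½ k_p V_ov² = 0.5 × 5.296 × 0.91² = 2.19 mA, giving V_SD = V_DD − I_D R_D = 14.9 − 2.19 × 2 = 10.5 V.
V_SD = 10.5 V ≥ V_ov = 0.91 V, confirming saturation.

I_D = 2.19 mA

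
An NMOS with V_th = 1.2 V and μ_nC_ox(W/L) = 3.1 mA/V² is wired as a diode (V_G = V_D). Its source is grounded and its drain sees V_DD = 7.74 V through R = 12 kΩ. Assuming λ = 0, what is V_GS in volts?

V_GS = 1.77 V

With gate tied to drain, V_GS = V_DS ≥ V_GS − V_th, so the device is in saturation.
KCL at the drain: ½ k_n (V_GS − V_th)² = (V_DD − V_GS)/R.
Let x = V_GS − 1.2. Then 18.6 x² + x − 6.54 = 0, giving x = 0.567 V (positive root), so V_GS = 1.77 V.
I_D = (V_DD − V_GS)/R = (7.74 − 1.77) / 12 = 0.498 mA.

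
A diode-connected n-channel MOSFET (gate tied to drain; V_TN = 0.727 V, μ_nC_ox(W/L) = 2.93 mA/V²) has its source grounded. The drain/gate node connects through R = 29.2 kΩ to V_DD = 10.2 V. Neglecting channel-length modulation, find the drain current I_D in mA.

I_D = 0.309 mA

With gate tied to drain, V_GS = V_DS ≥ V_GS − V_TN, so the device is in saturation.
KCL at the drain: ½ k_n (V_GS − V_TN)² = (V_DD − V_GS)/R.
Let x = V_GS − 0.727. Then 42.8 x² + x − 9.473 = 0, giving x = 0.459 V (positive root), so V_GS = 1.19 V.
I_D = (V_DD − V_GS)/R = (10.2 − 1.19) / 29.2 = 0.309 mA.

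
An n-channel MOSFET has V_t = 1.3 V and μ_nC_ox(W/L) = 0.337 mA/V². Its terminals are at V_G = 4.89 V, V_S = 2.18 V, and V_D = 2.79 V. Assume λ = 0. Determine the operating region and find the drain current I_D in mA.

V_GS = V_G − V_S = 4.89 − 2.18 = 2.71 V; V_DS = V_D − V_S = 2.79 − 2.18 = 0.61 V.
V_ov = V_GS − V_t = 2.71 − 1.3 = 1.41 V.
Since V_DS = 0.61 V < V_ov = 1.41 V, the device is in the triode region.
I_D = k_n [V_ov · V_DS − ½ V_DS²] = 0.337 × [1.41 × 0.61 − 0.5 × 0.61²] = 0.227 mA.

Triode; I_D = 0.227 mA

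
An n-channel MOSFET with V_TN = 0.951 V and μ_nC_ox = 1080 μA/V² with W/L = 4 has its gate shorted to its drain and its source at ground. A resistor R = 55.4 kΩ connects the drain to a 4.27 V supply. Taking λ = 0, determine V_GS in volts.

With gate tied to drain, V_GS = V_DS ≥ V_GS − V_TN, so the device is in saturation.
k_n = μ_nC_ox · (W/L) = 4.32 mA/V².
KCL at the drain: ½ k_n (V_GS − V_TN)² = (V_DD − V_GS)/R.
Let x = V_GS − 0.951. Then 120 x² + x − 3.319 = 0, giving x = 0.162 V (positive root), so V_GS = 1.11 V.
I_D = (V_DD − V_GS)/R = (4.27 − 1.11) / 55.4 = 0.057 mA.

V_GS = 1.11 V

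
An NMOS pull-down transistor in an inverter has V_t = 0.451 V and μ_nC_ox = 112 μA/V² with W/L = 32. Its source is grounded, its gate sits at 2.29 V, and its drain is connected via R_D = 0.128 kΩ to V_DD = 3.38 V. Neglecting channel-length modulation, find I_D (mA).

V_GS = V_G = 2.29 V, so V_ov = 2.29 − 0.451 = 1.84 V.
k_n = μ_nC_ox · (W/L) = 3.584 mA/V².
Assume saturation: I_D = ½ k_n V_ov² = 0.5 × 3.584 × 1.84² = 6.06 mA, giving V_DS = V_DD − I_D R_D = 3.38 − 6.06 × 0.128 = 2.6 V.
V_DS = 2.6 V ≥ V_ov = 1.84 V, confirming saturation.

I_D = 6.06 mA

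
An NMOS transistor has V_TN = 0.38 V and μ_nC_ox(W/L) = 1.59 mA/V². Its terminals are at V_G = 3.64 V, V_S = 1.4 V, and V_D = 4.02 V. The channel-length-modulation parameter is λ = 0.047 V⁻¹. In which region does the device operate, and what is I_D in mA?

V_GS = V_G − V_S = 3.64 − 1.4 = 2.24 V; V_DS = V_D − V_S = 4.02 − 1.4 = 2.62 V.
V_ov = V_GS − V_TN = 2.24 − 0.38 = 1.86 V.
Since V_DS = 2.62 V ≥ V_ov = 1.86 V, the device is in saturation.
I_D = ½ k_n V_ov² (1 + λ V_DS) = 0.5 × 1.59 × 1.86² × (1 + 0.047 × 2.62) = 3.09 mA.

Saturation; I_D = 3.09 mA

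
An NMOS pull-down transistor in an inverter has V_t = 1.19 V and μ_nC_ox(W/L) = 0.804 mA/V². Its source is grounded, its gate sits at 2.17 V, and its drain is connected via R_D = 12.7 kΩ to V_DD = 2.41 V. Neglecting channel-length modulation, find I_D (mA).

I_D = 0.170 mA

V_GS = V_G = 2.17 V, so V_ov = 2.17 − 1.19 = 0.98 V.
Assume saturation: I_D = ½ k_n V_ov² = 0.5 × 0.804 × 0.98² = 0.386 mA, giving V_DS = V_DD − I_D R_D = 2.41 − 0.386 × 12.7 = -2.49 V.
But -2.49 V < V_ov = 0.98 V, so the device is actually in triode.
In triode I_D = k_n[V_ov V_DS − ½ V_DS²] and I_D = (V_DD − V_DS)/R_D. Equating: 5.11 V_DS² − 11.01 V_DS + 2.41 = 0, giving V_DS = 0.247 V (the root below V_ov).
I_D = (2.41 − 0.247) / 12.7 = 0.17 mA.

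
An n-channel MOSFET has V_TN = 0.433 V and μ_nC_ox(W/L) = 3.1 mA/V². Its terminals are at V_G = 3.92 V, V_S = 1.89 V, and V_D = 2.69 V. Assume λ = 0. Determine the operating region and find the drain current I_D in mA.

V_GS = V_G − V_S = 3.92 − 1.89 = 2.03 V; V_DS = V_D − V_S = 2.69 − 1.89 = 0.8 V.
V_ov = V_GS − V_TN = 2.03 − 0.433 = 1.6 V.
Since V_DS = 0.8 V < V_ov = 1.6 V, the device is in the triode region.
I_D = k_n [V_ov · V_DS − ½ V_DS²] = 3.1 × [1.6 × 0.8 − 0.5 × 0.8²] = 2.97 mA.

Triode; I_D = 2.97 mA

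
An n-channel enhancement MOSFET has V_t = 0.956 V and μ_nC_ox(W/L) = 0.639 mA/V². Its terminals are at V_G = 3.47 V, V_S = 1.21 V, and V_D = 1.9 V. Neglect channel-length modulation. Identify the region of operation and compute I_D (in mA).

Triode; I_D = 0.423 mA

V_GS = V_G − V_S = 3.47 − 1.21 = 2.26 V; V_DS = V_D − V_S = 1.9 − 1.21 = 0.69 V.
V_ov = V_GS − V_t = 2.26 − 0.956 = 1.3 V.
Since V_DS = 0.69 V < V_ov = 1.3 V, the device is in the triode region.
I_D = k_n [V_ov · V_DS − ½ V_DS²] = 0.639 × [1.3 × 0.69 − 0.5 × 0.69²] = 0.423 mA.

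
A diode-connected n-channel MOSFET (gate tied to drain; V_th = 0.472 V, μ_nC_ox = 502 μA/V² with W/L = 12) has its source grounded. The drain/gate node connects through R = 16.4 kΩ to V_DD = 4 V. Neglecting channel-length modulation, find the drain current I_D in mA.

I_D = 0.199 mA

With gate tied to drain, V_GS = V_DS ≥ V_GS − V_th, so the device is in saturation.
k_n = μ_nC_ox · (W/L) = 6.024 mA/V².
KCL at the drain: ½ k_n (V_GS − V_th)² = (V_DD − V_GS)/R.
Let x = V_GS − 0.472. Then 49.4 x² + x − 3.528 = 0, giving x = 0.257 V (positive root), so V_GS = 0.729 V.
I_D = (V_DD − V_GS)/R = (4 − 0.729) / 16.4 = 0.199 mA.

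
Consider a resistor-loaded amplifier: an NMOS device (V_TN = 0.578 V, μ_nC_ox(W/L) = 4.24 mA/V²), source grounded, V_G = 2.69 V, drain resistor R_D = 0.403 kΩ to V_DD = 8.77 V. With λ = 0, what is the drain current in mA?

V_GS = V_G = 2.69 V, so V_ov = 2.69 − 0.578 = 2.11 V.
Assume saturation: I_D = ½ k_n V_ov² = 0.5 × 4.24 × 2.11² = 9.46 mA, giving V_DS = V_DD − I_D R_D = 8.77 − 9.46 × 0.403 = 4.96 V.
V_DS = 4.96 V ≥ V_ov = 2.11 V, confirming saturation.

I_D = 9.46 mA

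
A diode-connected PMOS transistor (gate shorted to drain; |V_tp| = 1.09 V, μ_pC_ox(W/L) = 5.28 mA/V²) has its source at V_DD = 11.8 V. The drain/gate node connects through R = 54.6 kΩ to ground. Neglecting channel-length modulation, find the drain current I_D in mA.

With gate tied to drain, V_SG = V_SD ≥ V_SG − |V_tp|, so the device is in saturation.
KCL at the drain: ½ k_p (V_SG − |V_tp|)² = (V_DD − V_SG)/R.
Let x = V_SG − 1.09. Then 144 x² + x − 10.71 = 0, giving x = 0.269 V (positive root), so V_SG = 1.36 V.
I_D = (V_DD − V_SG)/R = (11.8 − 1.36) / 54.6 = 0.191 mA.

I_D = 0.191 mA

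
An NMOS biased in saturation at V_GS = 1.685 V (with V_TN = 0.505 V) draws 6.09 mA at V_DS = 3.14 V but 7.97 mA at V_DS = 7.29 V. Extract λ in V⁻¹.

With V_GS fixed, I_D ∝ (1 + λ V_DS) in saturation, so I_D2/I_D1 = (1 + λ V_DS2)/(1 + λ V_DS1).
7.97/6.09 = 1.309 = (1 + 7.29 λ)/(1 + 3.14 λ).
Solving: λ (I_D1 V_DS2 − I_D2 V_DS1) = I_D2 − I_D1, so λ = (7.97 − 6.09) / (6.09 × 7.29 − 7.97 × 3.14) = 1.88 / 19.4 = 0.0971 V⁻¹.

λ = 0.0971 V⁻¹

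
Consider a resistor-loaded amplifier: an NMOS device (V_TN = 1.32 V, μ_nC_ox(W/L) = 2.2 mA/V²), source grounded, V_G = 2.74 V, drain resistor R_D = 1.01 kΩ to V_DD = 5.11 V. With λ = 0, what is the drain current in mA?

I_D = 2.22 mA

V_GS = V_G = 2.74 V, so V_ov = 2.74 − 1.32 = 1.42 V.
Assume saturation: I_D = ½ k_n V_ov² = 0.5 × 2.2 × 1.42² = 2.22 mA, giving V_DS = V_DD − I_D R_D = 5.11 − 2.22 × 1.01 = 2.87 V.
V_DS = 2.87 V ≥ V_ov = 1.42 V, confirming saturation.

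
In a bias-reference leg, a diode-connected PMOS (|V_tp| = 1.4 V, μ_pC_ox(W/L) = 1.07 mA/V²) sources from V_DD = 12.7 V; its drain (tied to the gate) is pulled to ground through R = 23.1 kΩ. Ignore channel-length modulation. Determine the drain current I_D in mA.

With gate tied to drain, V_SG = V_SD ≥ V_SG − |V_tp|, so the device is in saturation.
KCL at the drain: ½ k_p (V_SG − |V_tp|)² = (V_DD − V_SG)/R.
Let x = V_SG − 1.4. Then 12.4 x² + x − 11.3 = 0, giving x = 0.917 V (positive root), so V_SG = 2.32 V.
I_D = (V_DD − V_SG)/R = (12.7 − 2.32) / 23.1 = 0.449 mA.

I_D = 0.449 mA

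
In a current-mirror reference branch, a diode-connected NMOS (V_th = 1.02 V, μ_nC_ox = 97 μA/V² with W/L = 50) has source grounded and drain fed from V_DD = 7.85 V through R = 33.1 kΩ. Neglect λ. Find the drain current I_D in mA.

With gate tied to drain, V_GS = V_DS ≥ V_GS − V_th, so the device is in saturation.
k_n = μ_nC_ox · (W/L) = 4.85 mA/V².
KCL at the drain: ½ k_n (V_GS − V_th)² = (V_DD − V_GS)/R.
Let x = V_GS − 1.02. Then 80.3 x² + x − 6.83 = 0, giving x = 0.286 V (positive root), so V_GS = 1.31 V.
I_D = (V_DD − V_GS)/R = (7.85 − 1.31) / 33.1 = 0.198 mA.

I_D = 0.198 mA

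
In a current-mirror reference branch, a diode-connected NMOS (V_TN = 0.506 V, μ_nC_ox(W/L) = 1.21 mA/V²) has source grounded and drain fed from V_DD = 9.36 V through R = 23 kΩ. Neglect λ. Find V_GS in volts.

With gate tied to drain, V_GS = V_DS ≥ V_GS − V_TN, so the device is in saturation.
KCL at the drain: ½ k_n (V_GS − V_TN)² = (V_DD − V_GS)/R.
Let x = V_GS − 0.506. Then 13.9 x² + x − 8.854 = 0, giving x = 0.763 V (positive root), so V_GS = 1.27 V.
I_D = (V_DD − V_GS)/R = (9.36 − 1.27) / 23 = 0.352 mA.

V_GS = 1.27 V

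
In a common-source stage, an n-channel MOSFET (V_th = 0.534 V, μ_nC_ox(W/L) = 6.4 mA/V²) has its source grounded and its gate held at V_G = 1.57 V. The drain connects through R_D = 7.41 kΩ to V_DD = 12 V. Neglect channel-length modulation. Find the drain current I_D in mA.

V_GS = V_G = 1.57 V, so V_ov = 1.57 − 0.534 = 1.04 V.
Assume saturation: I_D = ½ k_n V_ov² = 0.5 × 6.4 × 1.04² = 3.43 mA, giving V_DS = V_DD − I_D R_D = 12 − 3.43 × 7.41 = -13.4 V.
But -13.4 V < V_ov = 1.04 V, so the device is actually in triode.
In triode I_D = k_n[V_ov V_DS − ½ V_DS²] and I_D = (V_DD − V_DS)/R_D. Equating: 23.7 V_DS² − 50.13 V_DS + 12 = 0, giving V_DS = 0.275 V (the root below V_ov).
I_D = (12 − 0.275) / 7.41 = 1.58 mA.

I_D = 1.58 mA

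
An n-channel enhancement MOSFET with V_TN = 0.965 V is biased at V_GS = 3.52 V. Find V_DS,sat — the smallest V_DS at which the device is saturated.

V_DS,sat = 2.56 V

The boundary between triode and saturation is V_DS = V_GS − V_TN = V_ov.
V_ov = 3.52 − 0.965 = 2.56 V.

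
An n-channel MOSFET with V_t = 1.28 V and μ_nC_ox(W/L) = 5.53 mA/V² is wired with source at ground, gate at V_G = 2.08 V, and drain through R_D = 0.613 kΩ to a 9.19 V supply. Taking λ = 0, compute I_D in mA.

I_D = 1.77 mA

V_GS = V_G = 2.08 V, so V_ov = 2.08 − 1.28 = 0.8 V.
Assume saturation: I_D = ½ k_n V_ov² = 0.5 × 5.53 × 0.8² = 1.77 mA, giving V_DS = V_DD − I_D R_D = 9.19 − 1.77 × 0.613 = 8.11 V.
V_DS = 8.11 V ≥ V_ov = 0.8 V, confirming saturation.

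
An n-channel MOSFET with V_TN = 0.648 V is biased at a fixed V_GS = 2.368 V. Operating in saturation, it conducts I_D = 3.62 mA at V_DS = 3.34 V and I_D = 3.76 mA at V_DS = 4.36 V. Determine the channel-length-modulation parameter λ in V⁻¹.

With V_GS fixed, I_D ∝ (1 + λ V_DS) in saturation, so I_D2/I_D1 = (1 + λ V_DS2)/(1 + λ V_DS1).
3.76/3.62 = 1.039 = (1 + 4.36 λ)/(1 + 3.34 λ).
Solving: λ (I_D1 V_DS2 − I_D2 V_DS1) = I_D2 − I_D1, so λ = (3.76 − 3.62) / (3.62 × 4.36 − 3.76 × 3.34) = 0.14 / 3.22 = 0.0434 V⁻¹.

λ = 0.0434 V⁻¹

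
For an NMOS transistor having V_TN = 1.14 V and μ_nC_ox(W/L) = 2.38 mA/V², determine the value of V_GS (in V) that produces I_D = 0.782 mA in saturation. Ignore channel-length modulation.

V_GS = 1.95 V

In saturation I_D = ½ k_n (V_GS − V_TN)², so V_GS − V_TN = √(2 I_D / k_n) = √(2 × 0.782 / 2.38) = 0.811 V.
V_GS = 1.14 + 0.811 = 1.95 V.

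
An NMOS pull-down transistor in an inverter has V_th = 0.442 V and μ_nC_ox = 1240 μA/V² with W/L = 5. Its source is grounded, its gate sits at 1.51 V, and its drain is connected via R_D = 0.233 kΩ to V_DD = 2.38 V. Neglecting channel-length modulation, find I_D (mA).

I_D = 3.54 mA

V_GS = V_G = 1.51 V, so V_ov = 1.51 − 0.442 = 1.07 V.
k_n = μ_nC_ox · (W/L) = 6.2 mA/V².
Assume saturation: I_D = ½ k_n V_ov² = 0.5 × 6.2 × 1.07² = 3.54 mA, giving V_DS = V_DD − I_D R_D = 2.38 − 3.54 × 0.233 = 1.56 V.
V_DS = 1.56 V ≥ V_ov = 1.07 V, confirming saturation.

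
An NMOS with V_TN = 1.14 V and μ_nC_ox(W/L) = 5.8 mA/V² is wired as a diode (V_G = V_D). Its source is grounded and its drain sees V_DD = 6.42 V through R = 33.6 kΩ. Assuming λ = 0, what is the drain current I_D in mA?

I_D = 0.150 mA

With gate tied to drain, V_GS = V_DS ≥ V_GS − V_TN, so the device is in saturation.
KCL at the drain: ½ k_n (V_GS − V_TN)² = (V_DD − V_GS)/R.
Let x = V_GS − 1.14. Then 97.4 x² + x − 5.28 = 0, giving x = 0.228 V (positive root), so V_GS = 1.37 V.
I_D = (V_DD − V_GS)/R = (6.42 − 1.37) / 33.6 = 0.15 mA.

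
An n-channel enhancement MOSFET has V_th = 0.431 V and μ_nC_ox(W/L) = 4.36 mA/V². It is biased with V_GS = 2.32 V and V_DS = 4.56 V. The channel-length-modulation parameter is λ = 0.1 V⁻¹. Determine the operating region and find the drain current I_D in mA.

Saturation; I_D = 11.3 mA

V_ov = V_GS − V_th = 2.32 − 0.431 = 1.89 V.
Since V_DS = 4.56 V ≥ V_ov = 1.89 V, the device is in saturation.
I_D = ½ k_n V_ov² (1 + λ V_DS) = 0.5 × 4.36 × 1.89² × (1 + 0.1 × 4.56) = 11.3 mA.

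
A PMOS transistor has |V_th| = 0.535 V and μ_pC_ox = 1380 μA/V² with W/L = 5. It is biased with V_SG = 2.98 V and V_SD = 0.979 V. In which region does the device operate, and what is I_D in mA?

k_p = μ_pC_ox · (W/L) = 6.9 mA/V².
V_ov = V_SG − |V_th| = 2.98 − 0.535 = 2.44 V.
Since V_SD = 0.979 V < V_ov = 2.44 V, the device is in the triode region.
I_D = k_p [V_ov · V_SD − ½ V_SD²] = 6.9 × [2.44 × 0.979 − 0.5 × 0.979²] = 13.2 mA.

Triode; I_D = 13.2 mA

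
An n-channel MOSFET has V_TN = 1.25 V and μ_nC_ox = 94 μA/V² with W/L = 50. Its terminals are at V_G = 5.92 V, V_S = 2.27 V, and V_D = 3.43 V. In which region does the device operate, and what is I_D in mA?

Triode; I_D = 9.92 mA

V_GS = V_G − V_S = 5.92 − 2.27 = 3.65 V; V_DS = V_D − V_S = 3.43 − 2.27 = 1.16 V.
k_n = μ_nC_ox · (W/L) = 4.7 mA/V².
V_ov = V_GS − V_TN = 3.65 − 1.25 = 2.4 V.
Since V_DS = 1.16 V < V_ov = 2.4 V, the device is in the triode region.
I_D = k_n [V_ov · V_DS − ½ V_DS²] = 4.7 × [2.4 × 1.16 − 0.5 × 1.16²] = 9.92 mA.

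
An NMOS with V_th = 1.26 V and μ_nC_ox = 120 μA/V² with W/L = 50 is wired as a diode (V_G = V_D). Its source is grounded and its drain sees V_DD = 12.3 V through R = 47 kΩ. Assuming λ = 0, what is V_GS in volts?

With gate tied to drain, V_GS = V_DS ≥ V_GS − V_th, so the device is in saturation.
k_n = μ_nC_ox · (W/L) = 6 mA/V².
KCL at the drain: ½ k_n (V_GS − V_th)² = (V_DD − V_GS)/R.
Let x = V_GS − 1.26. Then 141 x² + x − 11.04 = 0, giving x = 0.276 V (positive root), so V_GS = 1.54 V.
I_D = (V_DD − V_GS)/R = (12.3 − 1.54) / 47 = 0.229 mA.

V_GS = 1.54 V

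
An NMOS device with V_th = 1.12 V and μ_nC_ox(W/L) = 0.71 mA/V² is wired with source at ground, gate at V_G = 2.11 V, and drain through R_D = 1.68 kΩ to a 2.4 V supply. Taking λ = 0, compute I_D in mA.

V_GS = V_G = 2.11 V, so V_ov = 2.11 − 1.12 = 0.99 V.
Assume saturation: I_D = ½ k_n V_ov² = 0.5 × 0.71 × 0.99² = 0.348 mA, giving V_DS = V_DD − I_D R_D = 2.4 − 0.348 × 1.68 = 1.82 V.
V_DS = 1.82 V ≥ V_ov = 0.99 V, confirming saturation.

I_D = 0.348 mA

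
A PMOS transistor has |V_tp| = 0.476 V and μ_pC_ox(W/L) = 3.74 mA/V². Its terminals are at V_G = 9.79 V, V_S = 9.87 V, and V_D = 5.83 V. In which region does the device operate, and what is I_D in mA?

V_SG = V_S − V_G = 9.87 − 9.79 = 0.08 V; V_SD = V_S − V_D = 9.87 − 5.83 = 4.04 V.
V_SG = 0.08 V < |V_tp| = 0.476 V, so the transistor is in cutoff.

Cutoff; I_D = 0 mA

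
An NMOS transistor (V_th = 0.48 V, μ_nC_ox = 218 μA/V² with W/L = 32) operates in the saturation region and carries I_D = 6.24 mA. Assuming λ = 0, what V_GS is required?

k_n = μ_nC_ox · (W/L) = 6.976 mA/V².
In saturation I_D = ½ k_n (V_GS − V_th)², so V_GS − V_th = √(2 I_D / k_n) = √(2 × 6.24 / 6.976) = 1.34 V.
V_GS = 0.48 + 1.34 = 1.82 V.

V_GS = 1.82 V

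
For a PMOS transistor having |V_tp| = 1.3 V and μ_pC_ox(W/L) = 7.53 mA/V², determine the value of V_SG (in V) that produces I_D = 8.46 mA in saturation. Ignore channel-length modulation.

V_SG = 2.80 V

In saturation I_D = ½ k_p (V_SG − |V_tp|)², so V_SG − |V_tp| = √(2 I_D / k_p) = √(2 × 8.46 / 7.53) = 1.5 V.
V_SG = 1.3 + 1.5 = 2.8 V.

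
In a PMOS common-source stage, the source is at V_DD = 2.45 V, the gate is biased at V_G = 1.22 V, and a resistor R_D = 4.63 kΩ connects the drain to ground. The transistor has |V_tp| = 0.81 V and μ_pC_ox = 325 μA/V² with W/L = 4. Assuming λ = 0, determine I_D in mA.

V_SG = V_DD − V_G = 2.45 − 1.22 = 1.23 V, so V_ov = 1.23 − 0.81 = 0.42 V.
k_p = μ_pC_ox · (W/L) = 1.3 mA/V².
Assume saturation: I_D = ½ k_p V_ov² = 0.5 × 1.3 × 0.42² = 0.115 mA, giving V_SD = V_DD − I_D R_D = 2.45 − 0.115 × 4.63 = 1.92 V.
V_SD = 1.92 V ≥ V_ov = 0.42 V, confirming saturation.

I_D = 0.115 mA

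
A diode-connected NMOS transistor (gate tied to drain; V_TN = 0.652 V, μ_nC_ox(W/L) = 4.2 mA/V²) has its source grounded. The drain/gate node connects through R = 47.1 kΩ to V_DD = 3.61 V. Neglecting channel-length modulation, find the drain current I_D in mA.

With gate tied to drain, V_GS = V_DS ≥ V_GS − V_TN, so the device is in saturation.
KCL at the drain: ½ k_n (V_GS − V_TN)² = (V_DD − V_GS)/R.
Let x = V_GS − 0.652. Then 98.9 x² + x − 2.958 = 0, giving x = 0.168 V (positive root), so V_GS = 0.82 V.
I_D = (V_DD − V_GS)/R = (3.61 − 0.82) / 47.1 = 0.0592 mA.

I_D = 0.0592 mA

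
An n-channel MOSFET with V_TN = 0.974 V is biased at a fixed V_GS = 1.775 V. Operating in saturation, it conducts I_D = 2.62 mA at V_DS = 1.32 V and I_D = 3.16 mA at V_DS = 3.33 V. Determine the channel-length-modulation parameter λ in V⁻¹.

With V_GS fixed, I_D ∝ (1 + λ V_DS) in saturation, so I_D2/I_D1 = (1 + λ V_DS2)/(1 + λ V_DS1).
3.16/2.62 = 1.206 = (1 + 3.33 λ)/(1 + 1.32 λ).
Solving: λ (I_D1 V_DS2 − I_D2 V_DS1) = I_D2 − I_D1, so λ = (3.16 − 2.62) / (2.62 × 3.33 − 3.16 × 1.32) = 0.54 / 4.55 = 0.119 V⁻¹.

λ = 0.119 V⁻¹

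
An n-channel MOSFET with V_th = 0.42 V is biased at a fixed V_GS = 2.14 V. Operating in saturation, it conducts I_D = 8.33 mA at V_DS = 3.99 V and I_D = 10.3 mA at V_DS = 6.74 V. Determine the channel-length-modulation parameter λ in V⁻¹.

λ = 0.131 V⁻¹

With V_GS fixed, I_D ∝ (1 + λ V_DS) in saturation, so I_D2/I_D1 = (1 + λ V_DS2)/(1 + λ V_DS1).
10.3/8.33 = 1.236 = (1 + 6.74 λ)/(1 + 3.99 λ).
Solving: λ (I_D1 V_DS2 − I_D2 V_DS1) = I_D2 − I_D1, so λ = (10.3 − 8.33) / (8.33 × 6.74 − 10.3 × 3.99) = 1.97 / 15 = 0.131 V⁻¹.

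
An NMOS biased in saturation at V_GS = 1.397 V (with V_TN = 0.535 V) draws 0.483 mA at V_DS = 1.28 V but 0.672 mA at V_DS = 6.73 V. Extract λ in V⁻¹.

With V_GS fixed, I_D ∝ (1 + λ V_DS) in saturation, so I_D2/I_D1 = (1 + λ V_DS2)/(1 + λ V_DS1).
0.672/0.483 = 1.391 = (1 + 6.73 λ)/(1 + 1.28 λ).
Solving: λ (I_D1 V_DS2 − I_D2 V_DS1) = I_D2 − I_D1, so λ = (0.672 − 0.483) / (0.483 × 6.73 − 0.672 × 1.28) = 0.189 / 2.39 = 0.0791 V⁻¹.

λ = 0.0791 V⁻¹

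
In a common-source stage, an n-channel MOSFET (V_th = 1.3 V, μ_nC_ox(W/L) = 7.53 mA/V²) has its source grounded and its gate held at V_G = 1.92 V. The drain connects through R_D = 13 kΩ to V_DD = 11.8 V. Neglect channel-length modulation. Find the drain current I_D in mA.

I_D = 0.890 mA

V_GS = V_G = 1.92 V, so V_ov = 1.92 − 1.3 = 0.62 V.
Assume saturation: I_D = ½ k_n V_ov² = 0.5 × 7.53 × 0.62² = 1.45 mA, giving V_DS = V_DD − I_D R_D = 11.8 − 1.45 × 13 = -7.01 V.
But -7.01 V < V_ov = 0.62 V, so the device is actually in triode.
In triode I_D = k_n[V_ov V_DS − ½ V_DS²] and I_D = (V_DD − V_DS)/R_D. Equating: 48.9 V_DS² − 61.69 V_DS + 11.8 = 0, giving V_DS = 0.235 V (the root below V_ov).
I_D = (11.8 − 0.235) / 13 = 0.89 mA.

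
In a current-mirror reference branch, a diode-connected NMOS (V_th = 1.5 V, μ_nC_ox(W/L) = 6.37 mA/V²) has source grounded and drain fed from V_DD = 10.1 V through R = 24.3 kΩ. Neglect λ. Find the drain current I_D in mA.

With gate tied to drain, V_GS = V_DS ≥ V_GS − V_th, so the device is in saturation.
KCL at the drain: ½ k_n (V_GS − V_th)² = (V_DD − V_GS)/R.
Let x = V_GS − 1.5. Then 77.4 x² + x − 8.6 = 0, giving x = 0.327 V (positive root), so V_GS = 1.83 V.
I_D = (V_DD − V_GS)/R = (10.1 − 1.83) / 24.3 = 0.34 mA.

I_D = 0.340 mA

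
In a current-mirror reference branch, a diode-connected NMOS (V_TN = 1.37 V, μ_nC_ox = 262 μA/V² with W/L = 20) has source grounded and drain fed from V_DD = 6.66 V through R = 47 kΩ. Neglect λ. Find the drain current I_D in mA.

I_D = 0.108 mA

With gate tied to drain, V_GS = V_DS ≥ V_GS − V_TN, so the device is in saturation.
k_n = μ_nC_ox · (W/L) = 5.24 mA/V².
KCL at the drain: ½ k_n (V_GS − V_TN)² = (V_DD − V_GS)/R.
Let x = V_GS − 1.37. Then 123 x² + x − 5.29 = 0, giving x = 0.203 V (positive root), so V_GS = 1.57 V.
I_D = (V_DD − V_GS)/R = (6.66 − 1.57) / 47 = 0.108 mA.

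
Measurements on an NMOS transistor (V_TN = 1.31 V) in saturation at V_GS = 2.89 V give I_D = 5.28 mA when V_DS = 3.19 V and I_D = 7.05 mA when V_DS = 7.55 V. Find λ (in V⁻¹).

λ = 0.102 V⁻¹

With V_GS fixed, I_D ∝ (1 + λ V_DS) in saturation, so I_D2/I_D1 = (1 + λ V_DS2)/(1 + λ V_DS1).
7.05/5.28 = 1.335 = (1 + 7.55 λ)/(1 + 3.19 λ).
Solving: λ (I_D1 V_DS2 − I_D2 V_DS1) = I_D2 − I_D1, so λ = (7.05 − 5.28) / (5.28 × 7.55 − 7.05 × 3.19) = 1.77 / 17.4 = 0.102 V⁻¹.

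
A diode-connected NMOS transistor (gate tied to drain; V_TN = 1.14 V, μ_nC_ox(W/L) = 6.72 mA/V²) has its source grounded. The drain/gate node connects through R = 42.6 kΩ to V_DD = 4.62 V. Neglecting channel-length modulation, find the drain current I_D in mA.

With gate tied to drain, V_GS = V_DS ≥ V_GS − V_TN, so the device is in saturation.
KCL at the drain: ½ k_n (V_GS − V_TN)² = (V_DD − V_GS)/R.
Let x = V_GS − 1.14. Then 143 x² + x − 3.48 = 0, giving x = 0.152 V (positive root), so V_GS = 1.29 V.
I_D = (V_DD − V_GS)/R = (4.62 − 1.29) / 42.6 = 0.0781 mA.

I_D = 0.0781 mA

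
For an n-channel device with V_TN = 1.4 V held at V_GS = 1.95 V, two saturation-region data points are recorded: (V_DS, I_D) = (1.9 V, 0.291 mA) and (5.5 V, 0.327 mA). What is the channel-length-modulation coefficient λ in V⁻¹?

λ = 0.0368 V⁻¹

With V_GS fixed, I_D ∝ (1 + λ V_DS) in saturation, so I_D2/I_D1 = (1 + λ V_DS2)/(1 + λ V_DS1).
0.327/0.291 = 1.124 = (1 + 5.5 λ)/(1 + 1.9 λ).
Solving: λ (I_D1 V_DS2 − I_D2 V_DS1) = I_D2 − I_D1, so λ = (0.327 − 0.291) / (0.291 × 5.5 − 0.327 × 1.9) = 0.036 / 0.979 = 0.0368 V⁻¹.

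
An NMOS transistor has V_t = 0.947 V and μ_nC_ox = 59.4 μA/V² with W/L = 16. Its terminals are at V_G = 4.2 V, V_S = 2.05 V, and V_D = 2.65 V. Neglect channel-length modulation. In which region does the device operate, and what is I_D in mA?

V_GS = V_G − V_S = 4.2 − 2.05 = 2.15 V; V_DS = V_D − V_S = 2.65 − 2.05 = 0.6 V.
k_n = μ_nC_ox · (W/L) = 0.9504 mA/V².
V_ov = V_GS − V_t = 2.15 − 0.947 = 1.2 V.
Since V_DS = 0.6 V < V_ov = 1.2 V, the device is in the triode region.
I_D = k_n [V_ov · V_DS − ½ V_DS²] = 0.9504 × [1.2 × 0.6 − 0.5 × 0.6²] = 0.515 mA.

Triode; I_D = 0.515 mA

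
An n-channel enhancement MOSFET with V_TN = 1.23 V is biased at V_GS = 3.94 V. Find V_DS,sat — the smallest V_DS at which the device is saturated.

V_DS,sat = 2.71 V

The boundary between triode and saturation is V_DS = V_GS − V_TN = V_ov.
V_ov = 3.94 − 1.23 = 2.71 V.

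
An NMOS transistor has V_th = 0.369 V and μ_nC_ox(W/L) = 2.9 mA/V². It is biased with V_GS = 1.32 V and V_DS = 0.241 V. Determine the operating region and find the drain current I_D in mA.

Triode; I_D = 0.580 mA

V_ov = V_GS − V_th = 1.32 − 0.369 = 0.951 V.
Since V_DS = 0.241 V < V_ov = 0.951 V, the device is in the triode region.
I_D = k_n [V_ov · V_DS − ½ V_DS²] = 2.9 × [0.951 × 0.241 − 0.5 × 0.241²] = 0.58 mA.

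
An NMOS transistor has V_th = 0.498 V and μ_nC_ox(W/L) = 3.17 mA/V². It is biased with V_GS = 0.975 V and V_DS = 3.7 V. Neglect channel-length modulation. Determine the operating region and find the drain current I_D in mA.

V_ov = V_GS − V_th = 0.975 − 0.498 = 0.477 V.
Since V_DS = 3.7 V ≥ V_ov = 0.477 V, the device is in saturation.
I_D = ½ k_n V_ov² = 0.5 × 3.17 × 0.477² = 0.361 mA.

Saturation; I_D = 0.361 mA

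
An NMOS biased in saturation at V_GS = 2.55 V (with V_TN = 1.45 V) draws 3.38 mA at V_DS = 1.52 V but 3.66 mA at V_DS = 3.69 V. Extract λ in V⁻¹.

λ = 0.0405 V⁻¹

With V_GS fixed, I_D ∝ (1 + λ V_DS) in saturation, so I_D2/I_D1 = (1 + λ V_DS2)/(1 + λ V_DS1).
3.66/3.38 = 1.083 = (1 + 3.69 λ)/(1 + 1.52 λ).
Solving: λ (I_D1 V_DS2 − I_D2 V_DS1) = I_D2 − I_D1, so λ = (3.66 − 3.38) / (3.38 × 3.69 − 3.66 × 1.52) = 0.28 / 6.91 = 0.0405 V⁻¹.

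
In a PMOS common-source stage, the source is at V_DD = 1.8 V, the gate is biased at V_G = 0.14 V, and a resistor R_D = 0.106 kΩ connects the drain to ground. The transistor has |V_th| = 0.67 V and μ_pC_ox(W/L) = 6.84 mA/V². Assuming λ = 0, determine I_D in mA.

V_SG = V_DD − V_G = 1.8 − 0.14 = 1.66 V, so V_ov = 1.66 − 0.67 = 0.99 V.
Assume saturation: I_D = ½ k_p V_ov² = 0.5 × 6.84 × 0.99² = 3.35 mA, giving V_SD = V_DD − I_D R_D = 1.8 − 3.35 × 0.106 = 1.44 V.
V_SD = 1.44 V ≥ V_ov = 0.99 V, confirming saturation.

I_D = 3.35 mA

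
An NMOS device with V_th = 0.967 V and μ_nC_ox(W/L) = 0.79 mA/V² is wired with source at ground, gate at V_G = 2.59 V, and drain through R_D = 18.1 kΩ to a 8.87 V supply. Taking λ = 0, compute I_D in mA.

V_GS = V_G = 2.59 V, so V_ov = 2.59 − 0.967 = 1.62 V.
Assume saturation: I_D = ½ k_n V_ov² = 0.5 × 0.79 × 1.62² = 1.04 mA, giving V_DS = V_DD − I_D R_D = 8.87 − 1.04 × 18.1 = -9.96 V.
But -9.96 V < V_ov = 1.62 V, so the device is actually in triode.
In triode I_D = k_n[V_ov V_DS − ½ V_DS²] and I_D = (V_DD − V_DS)/R_D. Equating: 7.15 V_DS² − 24.21 V_DS + 8.87 = 0, giving V_DS = 0.418 V (the root below V_ov).
I_D = (8.87 − 0.418) / 18.1 = 0.467 mA.

I_D = 0.467 mA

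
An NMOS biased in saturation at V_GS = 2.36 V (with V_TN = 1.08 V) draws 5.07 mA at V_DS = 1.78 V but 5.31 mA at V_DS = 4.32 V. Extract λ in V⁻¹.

λ = 0.0193 V⁻¹

With V_GS fixed, I_D ∝ (1 + λ V_DS) in saturation, so I_D2/I_D1 = (1 + λ V_DS2)/(1 + λ V_DS1).
5.31/5.07 = 1.047 = (1 + 4.32 λ)/(1 + 1.78 λ).
Solving: λ (I_D1 V_DS2 − I_D2 V_DS1) = I_D2 − I_D1, so λ = (5.31 − 5.07) / (5.07 × 4.32 − 5.31 × 1.78) = 0.24 / 12.5 = 0.0193 V⁻¹.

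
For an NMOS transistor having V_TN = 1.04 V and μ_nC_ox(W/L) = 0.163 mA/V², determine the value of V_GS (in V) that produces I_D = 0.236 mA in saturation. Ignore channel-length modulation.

V_GS = 2.74 V

In saturation I_D = ½ k_n (V_GS − V_TN)², so V_GS − V_TN = √(2 I_D / k_n) = √(2 × 0.236 / 0.163) = 1.7 V.
V_GS = 1.04 + 1.7 = 2.74 V.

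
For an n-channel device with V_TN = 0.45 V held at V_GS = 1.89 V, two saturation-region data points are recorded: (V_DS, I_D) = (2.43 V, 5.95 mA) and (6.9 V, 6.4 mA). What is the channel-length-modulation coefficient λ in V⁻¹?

λ = 0.0176 V⁻¹

With V_GS fixed, I_D ∝ (1 + λ V_DS) in saturation, so I_D2/I_D1 = (1 + λ V_DS2)/(1 + λ V_DS1).
6.4/5.95 = 1.076 = (1 + 6.9 λ)/(1 + 2.43 λ).
Solving: λ (I_D1 V_DS2 − I_D2 V_DS1) = I_D2 − I_D1, so λ = (6.4 − 5.95) / (5.95 × 6.9 − 6.4 × 2.43) = 0.45 / 25.5 = 0.0176 V⁻¹.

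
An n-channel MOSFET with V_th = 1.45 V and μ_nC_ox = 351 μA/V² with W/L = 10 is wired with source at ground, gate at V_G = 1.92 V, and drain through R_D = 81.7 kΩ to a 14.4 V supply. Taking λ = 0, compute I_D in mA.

I_D = 0.175 mA

V_GS = V_G = 1.92 V, so V_ov = 1.92 − 1.45 = 0.47 V.
k_n = μ_nC_ox · (W/L) = 3.51 mA/V².
Assume saturation: I_D = ½ k_n V_ov² = 0.5 × 3.51 × 0.47² = 0.388 mA, giving V_DS = V_DD − I_D R_D = 14.4 − 0.388 × 81.7 = -17.3 V.
But -17.3 V < V_ov = 0.47 V, so the device is actually in triode.
In triode I_D = k_n[V_ov V_DS − ½ V_DS²] and I_D = (V_DD − V_DS)/R_D. Equating: 143 V_DS² − 135.8 V_DS + 14.4 = 0, giving V_DS = 0.122 V (the root below V_ov).
I_D = (14.4 − 0.122) / 81.7 = 0.175 mA.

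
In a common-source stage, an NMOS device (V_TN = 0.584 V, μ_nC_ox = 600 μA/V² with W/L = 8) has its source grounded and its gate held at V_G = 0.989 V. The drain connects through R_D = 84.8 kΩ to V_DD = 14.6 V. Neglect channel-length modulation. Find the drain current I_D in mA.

I_D = 0.171 mA

V_GS = V_G = 0.989 V, so V_ov = 0.989 − 0.584 = 0.405 V.
k_n = μ_nC_ox · (W/L) = 4.8 mA/V².
Assume saturation: I_D = ½ k_n V_ov² = 0.5 × 4.8 × 0.405² = 0.394 mA, giving V_DS = V_DD − I_D R_D = 14.6 − 0.394 × 84.8 = -18.8 V.
But -18.8 V < V_ov = 0.405 V, so the device is actually in triode.
In triode I_D = k_n[V_ov V_DS − ½ V_DS²] and I_D = (V_DD − V_DS)/R_D. Equating: 204 V_DS² − 165.9 V_DS + 14.6 = 0, giving V_DS = 0.1 V (the root below V_ov).
I_D = (14.6 − 0.1) / 84.8 = 0.171 mA.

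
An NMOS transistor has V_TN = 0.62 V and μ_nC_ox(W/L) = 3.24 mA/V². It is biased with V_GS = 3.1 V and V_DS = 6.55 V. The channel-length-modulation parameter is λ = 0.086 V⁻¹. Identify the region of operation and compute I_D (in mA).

V_ov = V_GS − V_TN = 3.1 − 0.62 = 2.48 V.
Since V_DS = 6.55 V ≥ V_ov = 2.48 V, the device is in saturation.
I_D = ½ k_n V_ov² (1 + λ V_DS) = 0.5 × 3.24 × 2.48² × (1 + 0.086 × 6.55) = 15.6 mA.

Saturation; I_D = 15.6 mA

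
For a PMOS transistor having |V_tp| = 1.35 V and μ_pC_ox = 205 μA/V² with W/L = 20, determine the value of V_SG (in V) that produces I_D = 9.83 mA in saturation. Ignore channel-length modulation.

V_SG = 3.54 V

k_p = μ_pC_ox · (W/L) = 4.1 mA/V².
In saturation I_D = ½ k_p (V_SG − |V_tp|)², so V_SG − |V_tp| = √(2 I_D / k_p) = √(2 × 9.83 / 4.1) = 2.19 V.
V_SG = 1.35 + 2.19 = 3.54 V.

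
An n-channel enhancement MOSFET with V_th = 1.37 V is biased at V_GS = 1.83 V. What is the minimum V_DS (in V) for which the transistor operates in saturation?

V_DS,sat = 0.460 V

The boundary between triode and saturation is V_DS = V_GS − V_th = V_ov.
V_ov = 1.83 − 1.37 = 0.46 V.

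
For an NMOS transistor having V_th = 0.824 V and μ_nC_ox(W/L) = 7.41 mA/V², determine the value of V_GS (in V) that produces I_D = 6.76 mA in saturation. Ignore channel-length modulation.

V_GS = 2.17 V

In saturation I_D = ½ k_n (V_GS − V_th)², so V_GS − V_th = √(2 I_D / k_n) = √(2 × 6.76 / 7.41) = 1.35 V.
V_GS = 0.824 + 1.35 = 2.17 V.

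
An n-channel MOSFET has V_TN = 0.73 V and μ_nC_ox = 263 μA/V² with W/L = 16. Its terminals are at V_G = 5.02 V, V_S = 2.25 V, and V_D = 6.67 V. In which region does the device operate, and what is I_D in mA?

Saturation; I_D = 8.76 mA

V_GS = V_G − V_S = 5.02 − 2.25 = 2.77 V; V_DS = V_D − V_S = 6.67 − 2.25 = 4.42 V.
k_n = μ_nC_ox · (W/L) = 4.208 mA/V².
V_ov = V_GS − V_TN = 2.77 − 0.73 = 2.04 V.
Since V_DS = 4.42 V ≥ V_ov = 2.04 V, the device is in saturation.
I_D = ½ k_n V_ov² = 0.5 × 4.208 × 2.04² = 8.76 mA.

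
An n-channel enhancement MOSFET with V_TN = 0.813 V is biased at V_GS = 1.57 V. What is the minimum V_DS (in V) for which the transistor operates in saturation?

The boundary between triode and saturation is V_DS = V_GS − V_TN = V_ov.
V_ov = 1.57 − 0.813 = 0.757 V.

V_DS,sat = 0.757 V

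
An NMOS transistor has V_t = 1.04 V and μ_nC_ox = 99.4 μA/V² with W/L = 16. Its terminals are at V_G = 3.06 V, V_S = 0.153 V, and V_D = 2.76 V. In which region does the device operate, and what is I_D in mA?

V_GS = V_G − V_S = 3.06 − 0.153 = 2.91 V; V_DS = V_D − V_S = 2.76 − 0.153 = 2.61 V.
k_n = μ_nC_ox · (W/L) = 1.59 mA/V².
V_ov = V_GS − V_t = 2.91 − 1.04 = 1.87 V.
Since V_DS = 2.61 V ≥ V_ov = 1.87 V, the device is in saturation.
I_D = ½ k_n V_ov² = 0.5 × 1.59 × 1.87² = 2.77 mA.

Saturation; I_D = 2.77 mA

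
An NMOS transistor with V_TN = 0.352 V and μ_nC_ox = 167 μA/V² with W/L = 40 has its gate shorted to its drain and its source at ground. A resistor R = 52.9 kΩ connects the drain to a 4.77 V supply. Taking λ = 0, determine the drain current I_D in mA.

I_D = 0.0806 mA

With gate tied to drain, V_GS = V_DS ≥ V_GS − V_TN, so the device is in saturation.
k_n = μ_nC_ox · (W/L) = 6.68 mA/V².
KCL at the drain: ½ k_n (V_GS − V_TN)² = (V_DD − V_GS)/R.
Let x = V_GS − 0.352. Then 177 x² + x − 4.418 = 0, giving x = 0.155 V (positive root), so V_GS = 0.507 V.
I_D = (V_DD − V_GS)/R = (4.77 − 0.507) / 52.9 = 0.0806 mA.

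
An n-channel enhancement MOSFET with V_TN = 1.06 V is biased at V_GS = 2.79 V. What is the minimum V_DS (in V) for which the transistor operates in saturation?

V_DS,sat = 1.73 V

The boundary between triode and saturation is V_DS = V_GS − V_TN = V_ov.
V_ov = 2.79 − 1.06 = 1.73 V.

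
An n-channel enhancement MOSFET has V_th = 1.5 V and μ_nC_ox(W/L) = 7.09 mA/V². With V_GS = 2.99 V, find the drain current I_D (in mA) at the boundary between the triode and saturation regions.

At the boundary V_DS = V_ov = V_GS − V_th = 2.99 − 1.5 = 1.49 V.
I_D = ½ k_n V_ov² = 0.5 × 7.09 × 1.49² = 7.87 mA.

I_D = 7.87 mA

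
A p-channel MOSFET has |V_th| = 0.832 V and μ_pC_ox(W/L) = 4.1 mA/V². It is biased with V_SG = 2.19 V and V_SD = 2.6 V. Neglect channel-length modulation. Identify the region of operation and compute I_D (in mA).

Saturation; I_D = 3.78 mA

V_ov = V_SG − |V_th| = 2.19 − 0.832 = 1.36 V.
Since V_SD = 2.6 V ≥ V_ov = 1.36 V, the device is in saturation.
I_D = ½ k_p V_ov² = 0.5 × 4.1 × 1.36² = 3.78 mA.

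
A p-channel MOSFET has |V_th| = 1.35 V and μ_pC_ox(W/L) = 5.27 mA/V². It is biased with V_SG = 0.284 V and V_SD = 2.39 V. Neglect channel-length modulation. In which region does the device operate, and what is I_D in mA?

Cutoff; I_D = 0 mA

V_SG = 0.284 V < |V_th| = 1.35 V, so the transistor is in cutoff.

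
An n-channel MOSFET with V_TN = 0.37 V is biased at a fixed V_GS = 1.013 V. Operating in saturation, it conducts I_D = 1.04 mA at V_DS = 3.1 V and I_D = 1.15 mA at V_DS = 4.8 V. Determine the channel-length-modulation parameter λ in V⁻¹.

With V_GS fixed, I_D ∝ (1 + λ V_DS) in saturation, so I_D2/I_D1 = (1 + λ V_DS2)/(1 + λ V_DS1).
1.15/1.04 = 1.106 = (1 + 4.8 λ)/(1 + 3.1 λ).
Solving: λ (I_D1 V_DS2 − I_D2 V_DS1) = I_D2 − I_D1, so λ = (1.15 − 1.04) / (1.04 × 4.8 − 1.15 × 3.1) = 0.11 / 1.43 = 0.0771 V⁻¹.

λ = 0.0771 V⁻¹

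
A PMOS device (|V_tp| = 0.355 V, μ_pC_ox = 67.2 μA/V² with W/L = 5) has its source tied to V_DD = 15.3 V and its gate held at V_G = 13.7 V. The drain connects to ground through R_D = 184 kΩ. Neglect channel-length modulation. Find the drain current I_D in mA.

I_D = 0.0820 mA

V_SG = V_DD − V_G = 15.3 − 13.7 = 1.6 V, so V_ov = 1.6 − 0.355 = 1.25 V.
k_p = μ_pC_ox · (W/L) = 0.336 mA/V².
Assume saturation: I_D = ½ k_p V_ov² = 0.5 × 0.336 × 1.25² = 0.26 mA, giving V_SD = V_DD − I_D R_D = 15.3 − 0.26 × 184 = -32.6 V.
But -32.6 V < V_ov = 1.25 V, so the device is actually in triode.
In triode I_D = k_p[V_ov V_SD − ½ V_SD²] and I_D = (V_DD − V_SD)/R_D. Equating: 30.9 V_SD² − 77.97 V_SD + 15.3 = 0, giving V_SD = 0.214 V (the root below V_ov).
I_D = (15.3 − 0.214) / 184 = 0.082 mA.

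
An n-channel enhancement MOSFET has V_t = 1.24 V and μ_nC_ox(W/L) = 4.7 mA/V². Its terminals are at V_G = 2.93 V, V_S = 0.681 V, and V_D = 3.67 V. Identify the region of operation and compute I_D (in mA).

Saturation; I_D = 2.39 mA

V_GS = V_G − V_S = 2.93 − 0.681 = 2.25 V; V_DS = V_D − V_S = 3.67 − 0.681 = 2.99 V.
V_ov = V_GS − V_t = 2.25 − 1.24 = 1.01 V.
Since V_DS = 2.99 V ≥ V_ov = 1.01 V, the device is in saturation.
I_D = ½ k_n V_ov² = 0.5 × 4.7 × 1.01² = 2.39 mA.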